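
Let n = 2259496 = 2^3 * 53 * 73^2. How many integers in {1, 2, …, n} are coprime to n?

φ(2^3) = 2^3 − 2^2 = 8 − 4 = 4.
φ(53) = 53 − 1 = 52.
φ(73^2) = 73^2 − 73^1 = 5329 − 73 = 5256.
Multiply: 4 · 52 · 5256 = 1093248.

1093248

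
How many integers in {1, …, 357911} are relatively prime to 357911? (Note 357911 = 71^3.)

φ(71^3) = 71^3 − 71^2 = 357911 − 5041 = 352870.

352870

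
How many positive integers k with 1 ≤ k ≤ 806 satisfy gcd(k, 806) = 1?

360

806 = 2 × 13 × 31.
φ(806) = 806 · (1 − 1/2) · (1 − 1/13) · (1 − 1/31)
       = 806 · 360/806 = 360.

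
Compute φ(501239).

Prime factorization: 501239 = 19 · 23 · 31 · 37.
φ(19) = 19 − 1 = 18.
φ(23) = 23 − 1 = 22.
φ(31) = 31 − 1 = 30.
φ(37) = 37 − 1 = 36.
Multiply: 18 · 22 · 30 · 36 = 427680.

427680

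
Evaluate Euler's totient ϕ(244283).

199584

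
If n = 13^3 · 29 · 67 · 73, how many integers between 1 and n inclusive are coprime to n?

φ(311620283) = 311620283 · (1 − 1/13) · (1 − 1/29) · (1 − 1/67) · (1 − 1/73)
       = 311620283 · 1596672/1843907 = 269837568.

269837568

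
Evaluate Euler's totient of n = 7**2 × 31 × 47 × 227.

φ(16206211) = 16206211 · (1 − 1/7) · (1 − 1/31) · (1 − 1/47) · (1 − 1/227)
       = 16206211 · 1871280/2315173 = 13098960.

13098960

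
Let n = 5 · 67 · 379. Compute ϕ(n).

99792

φ(5) = 5 − 1 = 4.
φ(67) = 67 − 1 = 66.
φ(379) = 379 − 1 = 378.
Multiply: 4 · 66 · 378 = 99792.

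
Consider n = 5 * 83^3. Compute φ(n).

φ(5) = 5 − 1 = 4.
φ(83^3) = 83^3 − 83^2 = 571787 − 6889 = 564898.
Multiply: 4 · 564898 = 2259592.

2259592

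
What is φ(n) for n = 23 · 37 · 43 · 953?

31667328

φ(34873129) = 34873129 · (1 − 1/23) · (1 − 1/37) · (1 − 1/43) · (1 − 1/953)
       = 34873129 · 31667328/34873129 = 31667328.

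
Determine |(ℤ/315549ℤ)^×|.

181440

Prime factorization: 315549 = 3^3 · 13 · 29 · 31.
φ(3^3) = 3^3 − 3^2 = 27 − 9 = 18.
φ(13) = 13 − 1 = 12.
φ(29) = 29 − 1 = 28.
φ(31) = 31 − 1 = 30.
φ(315549) = 18 × 12 × 28 × 30 = 181440.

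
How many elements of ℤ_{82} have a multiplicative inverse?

First factor: 82 = 2 · 41.
φ(2) = 2 − 1 = 1.
φ(41) = 41 − 1 = 40.
Multiply: 1 · 40 = 40.

40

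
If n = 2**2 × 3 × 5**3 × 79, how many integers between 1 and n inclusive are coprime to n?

φ(118500) = 118500 · (1 − 1/2) · (1 − 1/3) · (1 − 1/5) · (1 − 1/79)
       = 118500 · 624/2370 = 31200.

31200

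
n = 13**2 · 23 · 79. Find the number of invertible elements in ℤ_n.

φ(307073) = 307073 · (1 − 1/13) · (1 − 1/23) · (1 − 1/79)
       = 307073 · 20592/23621 = 267696.

267696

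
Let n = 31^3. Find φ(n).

φ(29791) = 29791 · (1 − 1/31)
       = 29791 · 30/31 = 28830.

28830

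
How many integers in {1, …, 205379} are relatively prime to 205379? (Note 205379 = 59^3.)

201898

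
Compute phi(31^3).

φ(29791) = 29791 · (1 − 1/31)
       = 29791 · 30/31 = 28830.

28830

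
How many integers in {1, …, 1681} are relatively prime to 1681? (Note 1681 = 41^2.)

1640

φ(41^2) = 41^2 − 41^1 = 1681 − 41 = 1640.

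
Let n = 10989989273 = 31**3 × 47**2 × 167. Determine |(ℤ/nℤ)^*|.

10346856360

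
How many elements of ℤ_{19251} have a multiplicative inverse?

Prime factorization: 19251 = 3^3 · 23 · 31.
φ(3^3) = 3^3 − 3^2 = 27 − 9 = 18.
φ(23) = 23 − 1 = 22.
φ(31) = 31 − 1 = 30.
Multiply: 18 · 22 · 30 = 11880.

11880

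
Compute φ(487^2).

236682

φ(487^2) = 487^2 − 487^1 = 237169 − 487 = 236682.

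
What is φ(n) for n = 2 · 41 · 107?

φ(8774) = 8774 · (1 − 1/2) · (1 − 1/41) · (1 − 1/107)
       = 8774 · 4240/8774 = 4240.

4240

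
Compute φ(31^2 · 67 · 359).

φ(31^2) = 31^2 − 31^1 = 961 − 31 = 930.
φ(67) = 67 − 1 = 66.
φ(359) = 359 − 1 = 358.
φ(23114933) = 930 × 66 × 358 = 21974040.

21974040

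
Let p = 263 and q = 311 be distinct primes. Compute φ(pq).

81220

φ(81793) = 81793 · (1 − 1/263) · (1 − 1/311)
       = 81793 · 81220/81793 = 81220.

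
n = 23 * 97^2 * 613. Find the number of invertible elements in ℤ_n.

125376768

φ(132657491) = 132657491 · (1 − 1/23) · (1 − 1/97) · (1 − 1/613)
       = 132657491 · 1292544/1367603 = 125376768.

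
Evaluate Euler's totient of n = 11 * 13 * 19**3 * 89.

φ(87294493) = 87294493 · (1 − 1/11) · (1 − 1/13) · (1 − 1/19) · (1 − 1/89)
       = 87294493 · 190080/241813 = 68618880.

68618880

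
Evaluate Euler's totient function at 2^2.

2

φ(2^2) = 2^1·(2−1) = 2·1 = 2.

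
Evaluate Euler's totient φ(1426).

Factor 1426: 1426 = 2 · 23 · 31.
φ(1426) = 1426 · (1 − 1/2) · (1 − 1/23) · (1 − 1/31)
       = 1426 · 660/1426 = 660.

660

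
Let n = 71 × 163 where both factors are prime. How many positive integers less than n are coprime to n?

φ(71) = 71 − 1 = 70.
φ(163) = 163 − 1 = 162.
Multiply: 70 · 162 = 11340.

11340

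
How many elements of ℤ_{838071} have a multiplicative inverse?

838071 = 3^2 · 13^2 · 19 · 29.
φ(838071) = 838071 · (1 − 1/3) · (1 − 1/13) · (1 − 1/19) · (1 − 1/29)
       = 838071 · 12096/21489 = 471744.

471744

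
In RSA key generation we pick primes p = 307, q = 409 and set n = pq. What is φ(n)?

φ(125563) = 125563 · (1 − 1/307) · (1 − 1/409)
       = 125563 · 124848/125563 = 124848.

124848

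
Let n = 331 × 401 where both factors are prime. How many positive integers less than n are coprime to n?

φ(n) = (p − 1)(q − 1) = (331−1)(401−1) = 330·400 = 132000.

132000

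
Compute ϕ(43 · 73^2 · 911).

φ(43) = 43 − 1 = 42.
φ(73^2) = 73^2 − 73^1 = 5329 − 73 = 5256.
φ(911) = 911 − 1 = 910.
Multiply: 42 · 5256 · 910 = 200884320.

200884320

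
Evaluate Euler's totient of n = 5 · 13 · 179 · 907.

7740864

φ(10552945) = 10552945 · (1 − 1/5) · (1 − 1/13) · (1 − 1/179) · (1 − 1/907)
       = 10552945 · 7740864/10552945 = 7740864.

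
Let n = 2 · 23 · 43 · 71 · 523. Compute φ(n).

φ(2) = 2 − 1 = 1.
φ(23) = 23 − 1 = 22.
φ(43) = 43 − 1 = 42.
φ(71) = 71 − 1 = 70.
φ(523) = 523 − 1 = 522.
Multiply: 1 · 22 · 42 · 70 · 522 = 33762960.

33762960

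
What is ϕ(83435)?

57600

Prime factorization: 83435 = 5 × 11 × 37 × 41.
φ(83435) = 83435 · (1 − 1/5) · (1 − 1/11) · (1 − 1/37) · (1 − 1/41)
       = 83435 · 57600/83435 = 57600.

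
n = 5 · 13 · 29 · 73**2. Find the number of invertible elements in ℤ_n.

7064064

φ(5) = 5 − 1 = 4.
φ(13) = 13 − 1 = 12.
φ(29) = 29 − 1 = 28.
φ(73^2) = 73^1·(73−1) = 73·72 = 5256.
Multiply: 4 · 12 · 28 · 5256 = 7064064.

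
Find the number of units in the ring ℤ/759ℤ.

Factor 759: 759 = 3 * 11 * 23.
φ(3) = 3 − 1 = 2.
φ(11) = 11 − 1 = 10.
φ(23) = 23 − 1 = 22.
φ(759) = 2 × 10 × 22 = 440.

440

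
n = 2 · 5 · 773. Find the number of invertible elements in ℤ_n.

3088

φ(7730) = 7730 · (1 − 1/2) · (1 − 1/5) · (1 − 1/773)
       = 7730 · 3088/7730 = 3088.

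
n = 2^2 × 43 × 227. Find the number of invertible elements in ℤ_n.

φ(2^2) = 2^1·(2−1) = 2·1 = 2.
φ(43) = 43 − 1 = 42.
φ(227) = 227 − 1 = 226.
φ(39044) = 2 × 42 × 226 = 18984.

18984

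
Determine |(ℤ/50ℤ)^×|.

20

First factor: 50 = 2 * 5^2.
φ(50) = 50 · (1 − 1/2) · (1 − 1/5)
       = 50 · 4/10 = 20.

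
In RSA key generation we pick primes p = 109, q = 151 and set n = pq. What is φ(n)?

φ(pq) = (p−1)(q−1) = 108 · 150 = 16200.

16200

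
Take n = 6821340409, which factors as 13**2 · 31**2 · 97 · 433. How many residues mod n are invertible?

6016757760

φ(13^2) = 13^2 − 13^1 = 169 − 13 = 156.
φ(31^2) = 31^2 − 31^1 = 961 − 31 = 930.
φ(97) = 97 − 1 = 96.
φ(433) = 433 − 1 = 432.
φ(6821340409) = 156 × 930 × 96 × 432 = 6016757760.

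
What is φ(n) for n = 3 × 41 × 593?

φ(72939) = 72939 · (1 − 1/3) · (1 − 1/41) · (1 − 1/593)
       = 72939 · 47360/72939 = 47360.

47360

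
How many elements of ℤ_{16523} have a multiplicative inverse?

Prime factorization: 16523 = 13 * 31 * 41.
φ(13) = 13 − 1 = 12.
φ(31) = 31 − 1 = 30.
φ(41) = 41 − 1 = 40.
Since φ is multiplicative, φ(16523) = 12 · 30 · 40 = 14400.

14400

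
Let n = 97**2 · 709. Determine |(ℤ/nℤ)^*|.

6592896

φ(97^2) = 97^1·(97−1) = 97·96 = 9312.
φ(709) = 709 − 1 = 708.
φ(6670981) = 9312 × 708 = 6592896.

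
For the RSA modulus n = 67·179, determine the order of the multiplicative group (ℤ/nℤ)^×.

φ(pq) = (p−1)(q−1) = 66 · 178 = 11748.

11748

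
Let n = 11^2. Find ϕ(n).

φ(121) = 121 · (1 − 1/11)
       = 121 · 10/11 = 110.

110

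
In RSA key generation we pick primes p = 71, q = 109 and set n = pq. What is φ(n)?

7560

For distinct primes, φ(pq) = (p−1)(q−1) = 70 × 108 = 7560.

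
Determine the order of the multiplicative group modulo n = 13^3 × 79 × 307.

48404304

φ(53283841) = 53283841 · (1 − 1/13) · (1 − 1/79) · (1 − 1/307)
       = 53283841 · 286416/315289 = 48404304.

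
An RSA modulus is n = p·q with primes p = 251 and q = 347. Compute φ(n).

For distinct primes, φ(pq) = (p−1)(q−1) = 250 × 346 = 86500.

86500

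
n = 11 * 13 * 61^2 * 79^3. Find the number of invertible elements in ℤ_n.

φ(11) = 11 − 1 = 10.
φ(13) = 13 − 1 = 12.
φ(61^2) = 61^1·(61−1) = 61·60 = 3660.
φ(79^3) = 79^2·(79−1) = 6241·78 = 486798.
φ(262347531017) = 10 × 12 × 3660 × 486798 = 213801681600.

213801681600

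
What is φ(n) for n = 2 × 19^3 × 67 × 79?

φ(2) = 2 − 1 = 1.
φ(19^3) = 19^3 − 19^2 = 6859 − 361 = 6498.
φ(67) = 67 − 1 = 66.
φ(79) = 79 − 1 = 78.
Multiply: 1 · 6498 · 66 · 78 = 33451704.

33451704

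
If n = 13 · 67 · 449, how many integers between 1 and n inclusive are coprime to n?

354816

φ(13) = 13 − 1 = 12.
φ(67) = 67 − 1 = 66.
φ(449) = 449 − 1 = 448.
Multiply: 12 · 66 · 448 = 354816.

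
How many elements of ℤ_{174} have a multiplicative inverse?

174 = 2 · 3 · 29.
φ(2) = 2 − 1 = 1.
φ(3) = 3 − 1 = 2.
φ(29) = 29 − 1 = 28.
φ(174) = 1 × 2 × 28 = 56.

56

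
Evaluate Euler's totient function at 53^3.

φ(53^3) = 53^2·(53−1) = 2809·52 = 146068.

146068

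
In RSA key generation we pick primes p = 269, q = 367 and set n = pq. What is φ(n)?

For distinct primes, φ(pq) = (p−1)(q−1) = 268 × 366 = 98088.

98088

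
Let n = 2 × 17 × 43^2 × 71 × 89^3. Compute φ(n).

1409932930560

φ(2) = 2 − 1 = 1.
φ(17) = 17 − 1 = 16.
φ(43^2) = 43^1·(43−1) = 43·42 = 1806.
φ(71) = 71 − 1 = 70.
φ(89^3) = 89^2·(89−1) = 7921·88 = 697048.
Multiply: 1 · 16 · 1806 · 70 · 697048 = 1409932930560.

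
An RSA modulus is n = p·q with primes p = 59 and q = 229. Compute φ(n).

13224

φ(59) = 59 − 1 = 58.
φ(229) = 229 − 1 = 228.
φ(13511) = 58 × 228 = 13224.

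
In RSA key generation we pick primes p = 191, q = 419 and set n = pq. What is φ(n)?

φ(n) = (p − 1)(q − 1) = (191−1)(419−1) = 190·418 = 79420.

79420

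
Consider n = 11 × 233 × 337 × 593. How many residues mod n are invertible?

461475840

φ(11) = 11 − 1 = 10.
φ(233) = 233 − 1 = 232.
φ(337) = 337 − 1 = 336.
φ(593) = 593 − 1 = 592.
Multiply: 10 · 232 · 336 · 592 = 461475840.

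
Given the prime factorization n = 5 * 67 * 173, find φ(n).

φ(5) = 5 − 1 = 4.
φ(67) = 67 − 1 = 66.
φ(173) = 173 − 1 = 172.
Multiply: 4 · 66 · 172 = 45408.

45408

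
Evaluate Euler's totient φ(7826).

3024

First factor: 7826 = 2 · 7 · 13 · 43.
φ(7826) = 7826 · (1 − 1/2) · (1 − 1/7) · (1 − 1/13) · (1 − 1/43)
       = 7826 · 3024/7826 = 3024.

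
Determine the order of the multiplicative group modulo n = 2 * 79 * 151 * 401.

4680000

φ(2) = 2 − 1 = 1.
φ(79) = 79 − 1 = 78.
φ(151) = 151 − 1 = 150.
φ(401) = 401 − 1 = 400.
Since φ is multiplicative, φ(9567058) = 1 · 78 · 150 · 400 = 4680000.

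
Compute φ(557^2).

φ(557^2) = 557^2 − 557^1 = 310249 − 557 = 309692.

309692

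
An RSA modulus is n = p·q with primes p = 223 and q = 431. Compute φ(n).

95460

φ(n) = (p − 1)(q − 1) = (223−1)(431−1) = 222·430 = 95460.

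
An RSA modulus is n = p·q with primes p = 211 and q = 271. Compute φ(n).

56700

φ(n) = (p − 1)(q − 1) = (211−1)(271−1) = 210·270 = 56700.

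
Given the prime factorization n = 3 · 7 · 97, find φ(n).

1152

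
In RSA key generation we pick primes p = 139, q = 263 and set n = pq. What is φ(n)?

36156

φ(n) = (p − 1)(q − 1) = (139−1)(263−1) = 138·262 = 36156.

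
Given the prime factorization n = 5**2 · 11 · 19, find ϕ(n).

φ(5225) = 5225 · (1 − 1/5) · (1 − 1/11) · (1 − 1/19)
       = 5225 · 720/1045 = 3600.

3600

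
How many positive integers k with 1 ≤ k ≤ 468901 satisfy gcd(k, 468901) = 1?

399168

Factor 468901: 468901 = 19 * 23 * 29 * 37.
φ(468901) = 468901 · (1 − 1/19) · (1 − 1/23) · (1 − 1/29) · (1 − 1/37)
       = 468901 · 399168/468901 = 399168.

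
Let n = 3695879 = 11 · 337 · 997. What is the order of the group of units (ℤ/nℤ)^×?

3346560

φ(11) = 11 − 1 = 10.
φ(337) = 337 − 1 = 336.
φ(997) = 997 − 1 = 996.
φ(3695879) = 10 × 336 × 996 = 3346560.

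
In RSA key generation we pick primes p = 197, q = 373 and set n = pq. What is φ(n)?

φ(pq) = (p−1)(q−1) = 196 · 372 = 72912.

72912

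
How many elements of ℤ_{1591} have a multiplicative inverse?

1512

First factor: 1591 = 37 · 43.
φ(1591) = 1591 · (1 − 1/37) · (1 − 1/43)
       = 1591 · 1512/1591 = 1512.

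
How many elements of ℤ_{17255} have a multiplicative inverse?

17255 = 5 · 7 · 17 · 29.
φ(17255) = 17255 · (1 − 1/5) · (1 − 1/7) · (1 − 1/17) · (1 − 1/29)
       = 17255 · 10752/17255 = 10752.

10752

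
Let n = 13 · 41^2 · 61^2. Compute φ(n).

72028800

φ(13) = 13 − 1 = 12.
φ(41^2) = 41^1·(41−1) = 41·40 = 1640.
φ(61^2) = 61^1·(61−1) = 61·60 = 3660.
Multiply: 12 · 1640 · 3660 = 72028800.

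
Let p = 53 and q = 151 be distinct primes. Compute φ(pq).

φ(n) = (p − 1)(q − 1) = (53−1)(151−1) = 52·150 = 7800.

7800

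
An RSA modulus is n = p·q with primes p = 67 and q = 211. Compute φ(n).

13860

φ(pq) = (p−1)(q−1) = 66 · 210 = 13860.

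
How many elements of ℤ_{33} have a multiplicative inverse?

20

33 = 3 · 11.
φ(33) = 33 · (1 − 1/3) · (1 − 1/11)
       = 33 · 20/33 = 20.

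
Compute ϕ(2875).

2200

2875 = 5**3 · 23.
φ(2875) = 2875 · (1 − 1/5) · (1 − 1/23)
       = 2875 · 88/115 = 2200.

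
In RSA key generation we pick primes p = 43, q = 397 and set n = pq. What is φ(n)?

φ(pq) = (p−1)(q−1) = 42 · 396 = 16632.

16632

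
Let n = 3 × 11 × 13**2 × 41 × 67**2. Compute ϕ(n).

551865600

φ(3) = 3 − 1 = 2.
φ(11) = 11 − 1 = 10.
φ(13^2) = 13^2 − 13^1 = 169 − 13 = 156.
φ(41) = 41 − 1 = 40.
φ(67^2) = 67^2 − 67^1 = 4489 − 67 = 4422.
Since φ is multiplicative, φ(1026441273) = 2 · 10 · 156 · 40 · 4422 = 551865600.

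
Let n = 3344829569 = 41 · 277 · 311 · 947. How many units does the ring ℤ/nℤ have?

3237590400

φ(3344829569) = 3344829569 · (1 − 1/41) · (1 − 1/277) · (1 − 1/311) · (1 − 1/947)
       = 3344829569 · 3237590400/3344829569 = 3237590400.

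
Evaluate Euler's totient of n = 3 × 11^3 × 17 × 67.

2555520

φ(3) = 3 − 1 = 2.
φ(11^3) = 11^2·(11−1) = 121·10 = 1210.
φ(17) = 17 − 1 = 16.
φ(67) = 67 − 1 = 66.
φ(4548027) = 2 × 1210 × 16 × 66 = 2555520.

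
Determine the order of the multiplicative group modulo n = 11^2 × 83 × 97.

865920

φ(11^2) = 11^2 − 11^1 = 121 − 11 = 110.
φ(83) = 83 − 1 = 82.
φ(97) = 97 − 1 = 96.
φ(974171) = 110 × 82 × 96 = 865920.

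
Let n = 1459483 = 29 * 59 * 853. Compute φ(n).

1383648

φ(1459483) = 1459483 · (1 − 1/29) · (1 − 1/59) · (1 − 1/853)
       = 1459483 · 1383648/1459483 = 1383648.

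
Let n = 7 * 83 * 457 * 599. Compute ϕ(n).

134162496

φ(7) = 7 − 1 = 6.
φ(83) = 83 − 1 = 82.
φ(457) = 457 − 1 = 456.
φ(599) = 599 − 1 = 598.
Since φ is multiplicative, φ(159044683) = 6 · 82 · 456 · 598 = 134162496.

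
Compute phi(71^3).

φ(357911) = 357911 · (1 − 1/71)
       = 357911 · 70/71 = 352870.

352870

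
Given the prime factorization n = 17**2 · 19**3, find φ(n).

φ(17^2) = 17^2 − 17^1 = 289 − 17 = 272.
φ(19^3) = 19^2·(19−1) = 361·18 = 6498.
φ(1982251) = 272 × 6498 = 1767456.

1767456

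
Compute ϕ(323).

288

323 = 17 * 19.
φ(323) = 323 · (1 − 1/17) · (1 − 1/19)
       = 323 · 288/323 = 288.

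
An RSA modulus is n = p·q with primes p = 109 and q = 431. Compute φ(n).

46440

φ(46979) = 46979 · (1 − 1/109) · (1 − 1/431)
       = 46979 · 46440/46979 = 46440.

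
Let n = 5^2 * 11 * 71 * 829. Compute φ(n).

φ(5^2) = 5^2 − 5^1 = 25 − 5 = 20.
φ(11) = 11 − 1 = 10.
φ(71) = 71 − 1 = 70.
φ(829) = 829 − 1 = 828.
φ(16186225) = 20 × 10 × 70 × 828 = 11592000.

11592000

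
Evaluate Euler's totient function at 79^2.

φ(79^2) = 79^2 − 79^1 = 6241 − 79 = 6162.

6162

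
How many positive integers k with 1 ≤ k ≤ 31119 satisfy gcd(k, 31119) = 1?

31119 = 3 × 11 × 23 × 41.
φ(3) = 3 − 1 = 2.
φ(11) = 11 − 1 = 10.
φ(23) = 23 − 1 = 22.
φ(41) = 41 − 1 = 40.
φ(31119) = 2 × 10 × 22 × 40 = 17600.

17600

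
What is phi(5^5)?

2500

φ(5^5) = 5^5 − 5^4 = 3125 − 625 = 2500.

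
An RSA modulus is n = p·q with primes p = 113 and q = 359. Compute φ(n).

40096

φ(pq) = (p−1)(q−1) = 112 · 358 = 40096.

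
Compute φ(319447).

266112

First factor: 319447 = 17 * 19 * 23 * 43.
φ(17) = 17 − 1 = 16.
φ(19) = 19 − 1 = 18.
φ(23) = 23 − 1 = 22.
φ(43) = 43 − 1 = 42.
Since φ is multiplicative, φ(319447) = 16 · 18 · 22 · 42 = 266112.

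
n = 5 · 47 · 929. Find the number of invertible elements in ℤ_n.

170752

φ(218315) = 218315 · (1 − 1/5) · (1 − 1/47) · (1 − 1/929)
       = 218315 · 170752/218315 = 170752.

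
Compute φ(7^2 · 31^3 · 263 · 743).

235396027440

φ(7^2) = 7^2 − 7^1 = 49 − 7 = 42.
φ(31^3) = 31^2·(31−1) = 961·30 = 28830.
φ(263) = 263 − 1 = 262.
φ(743) = 743 − 1 = 742.
Since φ is multiplicative, φ(285250046431) = 42 · 28830 · 262 · 742 = 235396027440.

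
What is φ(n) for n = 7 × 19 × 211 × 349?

φ(7) = 7 − 1 = 6.
φ(19) = 19 − 1 = 18.
φ(211) = 211 − 1 = 210.
φ(349) = 349 − 1 = 348.
Multiply: 6 · 18 · 210 · 348 = 7892640.

7892640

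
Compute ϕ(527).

First factor: 527 = 17 · 31.
φ(527) = 527 · (1 − 1/17) · (1 − 1/31)
       = 527 · 480/527 = 480.

480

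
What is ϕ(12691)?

10584

First factor: 12691 = 7^3 * 37.
φ(7^3) = 7^3 − 7^2 = 343 − 49 = 294.
φ(37) = 37 − 1 = 36.
Multiply: 294 · 36 = 10584.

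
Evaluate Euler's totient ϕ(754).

Factor 754: 754 = 2 × 13 × 29.
φ(754) = 754 · (1 − 1/2) · (1 − 1/13) · (1 − 1/29)
       = 754 · 336/754 = 336.

336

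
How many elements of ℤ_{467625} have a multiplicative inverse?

235200

Factor 467625: 467625 = 3 * 5^3 * 29 * 43.
φ(467625) = 467625 · (1 − 1/3) · (1 − 1/5) · (1 − 1/29) · (1 − 1/43)
       = 467625 · 9408/18705 = 235200.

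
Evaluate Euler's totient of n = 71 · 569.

φ(40399) = 40399 · (1 − 1/71) · (1 − 1/569)
       = 40399 · 39760/40399 = 39760.

39760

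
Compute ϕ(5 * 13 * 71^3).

φ(23264215) = 23264215 · (1 − 1/5) · (1 − 1/13) · (1 − 1/71)
       = 23264215 · 3360/4615 = 16937760.

16937760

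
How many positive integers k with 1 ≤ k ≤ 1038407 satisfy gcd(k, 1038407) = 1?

907200

Factor 1038407: 1038407 = 19 · 31 · 41 · 43.
φ(19) = 19 − 1 = 18.
φ(31) = 31 − 1 = 30.
φ(41) = 41 − 1 = 40.
φ(43) = 43 − 1 = 42.
φ(1038407) = 18 × 30 × 40 × 42 = 907200.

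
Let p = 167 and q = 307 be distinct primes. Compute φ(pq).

For distinct primes, φ(pq) = (p−1)(q−1) = 166 × 306 = 50796.

50796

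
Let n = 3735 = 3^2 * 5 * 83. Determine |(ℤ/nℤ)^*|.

φ(3735) = 3735 · (1 − 1/3) · (1 − 1/5) · (1 − 1/83)
       = 3735 · 656/1245 = 1968.

1968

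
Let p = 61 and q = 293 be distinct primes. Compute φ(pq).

17520

φ(pq) = (p−1)(q−1) = 60 · 292 = 17520.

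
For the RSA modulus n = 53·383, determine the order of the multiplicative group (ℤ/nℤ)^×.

φ(pq) = (p−1)(q−1) = 52 · 382 = 19864.

19864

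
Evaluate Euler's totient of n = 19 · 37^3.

887112

φ(962407) = 962407 · (1 − 1/19) · (1 − 1/37)
       = 962407 · 648/703 = 887112.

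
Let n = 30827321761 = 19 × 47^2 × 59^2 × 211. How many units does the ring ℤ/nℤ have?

27965815920

φ(19) = 19 − 1 = 18.
φ(47^2) = 47^1·(47−1) = 47·46 = 2162.
φ(59^2) = 59^2 − 59^1 = 3481 − 59 = 3422.
φ(211) = 211 − 1 = 210.
φ(30827321761) = 18 × 2162 × 3422 × 210 = 27965815920.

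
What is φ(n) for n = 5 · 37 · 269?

38592

φ(49765) = 49765 · (1 − 1/5) · (1 − 1/37) · (1 − 1/269)
       = 49765 · 38592/49765 = 38592.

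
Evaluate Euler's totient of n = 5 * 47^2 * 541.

φ(5975345) = 5975345 · (1 − 1/5) · (1 − 1/47) · (1 − 1/541)
       = 5975345 · 99360/127135 = 4669920.

4669920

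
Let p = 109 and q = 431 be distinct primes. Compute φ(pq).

46440

φ(n) = (p − 1)(q − 1) = (109−1)(431−1) = 108·430 = 46440.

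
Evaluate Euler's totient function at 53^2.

2756

φ(2809) = 2809 · (1 − 1/53)
       = 2809 · 52/53 = 2756.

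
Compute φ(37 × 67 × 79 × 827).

153080928

φ(37) = 37 − 1 = 36.
φ(67) = 67 − 1 = 66.
φ(79) = 79 − 1 = 78.
φ(827) = 827 − 1 = 826.
Since φ is multiplicative, φ(161960507) = 36 · 66 · 78 · 826 = 153080928.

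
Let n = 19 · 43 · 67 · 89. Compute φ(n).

φ(19) = 19 − 1 = 18.
φ(43) = 43 − 1 = 42.
φ(67) = 67 − 1 = 66.
φ(89) = 89 − 1 = 88.
Multiply: 18 · 42 · 66 · 88 = 4390848.

4390848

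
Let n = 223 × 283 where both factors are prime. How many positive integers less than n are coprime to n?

62604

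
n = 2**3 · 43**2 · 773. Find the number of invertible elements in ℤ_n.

5576928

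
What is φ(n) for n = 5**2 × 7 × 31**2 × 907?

φ(152534725) = 152534725 · (1 − 1/5) · (1 − 1/7) · (1 − 1/31) · (1 − 1/907)
       = 152534725 · 652320/984095 = 101109600.

101109600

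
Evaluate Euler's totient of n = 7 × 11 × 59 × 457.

1586880

φ(2076151) = 2076151 · (1 − 1/7) · (1 − 1/11) · (1 − 1/59) · (1 − 1/457)
       = 2076151 · 1586880/2076151 = 1586880.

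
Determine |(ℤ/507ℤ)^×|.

507 = 3 · 13^2.
φ(507) = 507 · (1 − 1/3) · (1 − 1/13)
       = 507 · 24/39 = 312.

312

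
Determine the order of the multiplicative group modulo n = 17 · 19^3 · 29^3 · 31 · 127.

9254341393920

φ(17) = 17 − 1 = 16.
φ(19^3) = 19^2·(19−1) = 361·18 = 6498.
φ(29^3) = 29^2·(29−1) = 841·28 = 23548.
φ(31) = 31 − 1 = 30.
φ(127) = 127 − 1 = 126.
Since φ is multiplicative, φ(11196160942279) = 16 · 6498 · 23548 · 30 · 126 = 9254341393920.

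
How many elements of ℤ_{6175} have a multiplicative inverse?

First factor: 6175 = 5^2 · 13 · 19.
φ(5^2) = 5^1·(5−1) = 5·4 = 20.
φ(13) = 13 − 1 = 12.
φ(19) = 19 − 1 = 18.
φ(6175) = 20 × 12 × 18 = 4320.

4320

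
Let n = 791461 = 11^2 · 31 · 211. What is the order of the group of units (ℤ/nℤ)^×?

φ(791461) = 791461 · (1 − 1/11) · (1 − 1/31) · (1 − 1/211)
       = 791461 · 63000/71951 = 693000.

693000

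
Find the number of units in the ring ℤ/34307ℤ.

Factor 34307: 34307 = 7 * 13**2 * 29.
φ(34307) = 34307 · (1 − 1/7) · (1 − 1/13) · (1 − 1/29)
       = 34307 · 2016/2639 = 26208.

26208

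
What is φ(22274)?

Factor 22274: 22274 = 2 * 7 * 37 * 43.
φ(22274) = 22274 · (1 − 1/2) · (1 − 1/7) · (1 − 1/37) · (1 − 1/43)
       = 22274 · 9072/22274 = 9072.

9072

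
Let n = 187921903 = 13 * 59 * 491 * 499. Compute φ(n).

169837920

φ(187921903) = 187921903 · (1 − 1/13) · (1 − 1/59) · (1 − 1/491) · (1 − 1/499)
       = 187921903 · 169837920/187921903 = 169837920.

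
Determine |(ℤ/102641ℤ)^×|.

First factor: 102641 = 7 × 11 × 31 × 43.
φ(7) = 7 − 1 = 6.
φ(11) = 11 − 1 = 10.
φ(31) = 31 − 1 = 30.
φ(43) = 43 − 1 = 42.
Since φ is multiplicative, φ(102641) = 6 · 10 · 30 · 42 = 75600.

75600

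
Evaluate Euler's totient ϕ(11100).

2880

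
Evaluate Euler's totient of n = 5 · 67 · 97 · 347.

φ(5) = 5 − 1 = 4.
φ(67) = 67 − 1 = 66.
φ(97) = 97 − 1 = 96.
φ(347) = 347 − 1 = 346.
Since φ is multiplicative, φ(11275765) = 4 · 66 · 96 · 346 = 8769024.

8769024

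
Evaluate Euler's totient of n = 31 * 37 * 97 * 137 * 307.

4314746880

φ(4679442281) = 4679442281 · (1 − 1/31) · (1 − 1/37) · (1 − 1/97) · (1 − 1/137) · (1 − 1/307)
       = 4679442281 · 4314746880/4679442281 = 4314746880.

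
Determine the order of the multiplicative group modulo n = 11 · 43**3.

φ(874577) = 874577 · (1 − 1/11) · (1 − 1/43)
       = 874577 · 420/473 = 776580.

776580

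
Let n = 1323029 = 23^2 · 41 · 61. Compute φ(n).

1214400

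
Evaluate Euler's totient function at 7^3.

294

φ(343) = 343 · (1 − 1/7)
       = 343 · 6/7 = 294.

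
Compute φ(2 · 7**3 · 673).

197568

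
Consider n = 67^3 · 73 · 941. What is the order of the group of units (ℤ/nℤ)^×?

φ(20660312759) = 20660312759 · (1 − 1/67) · (1 − 1/73) · (1 − 1/941)
       = 20660312759 · 4466880/4602431 = 20051824320.

20051824320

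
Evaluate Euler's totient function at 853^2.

φ(727609) = 727609 · (1 − 1/853)
       = 727609 · 852/853 = 726756.

726756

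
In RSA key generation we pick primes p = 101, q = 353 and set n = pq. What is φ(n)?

35200

φ(n) = (p − 1)(q − 1) = (101−1)(353−1) = 100·352 = 35200.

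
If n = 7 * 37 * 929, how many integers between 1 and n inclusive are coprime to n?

φ(7) = 7 − 1 = 6.
φ(37) = 37 − 1 = 36.
φ(929) = 929 − 1 = 928.
φ(240611) = 6 × 36 × 928 = 200448.

200448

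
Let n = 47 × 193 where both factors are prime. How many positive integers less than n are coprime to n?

8832

For distinct primes, φ(pq) = (p−1)(q−1) = 46 × 192 = 8832.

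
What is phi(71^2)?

φ(5041) = 5041 · (1 − 1/71)
       = 5041 · 70/71 = 4970.

4970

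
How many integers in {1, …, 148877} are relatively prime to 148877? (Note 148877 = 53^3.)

146068

φ(148877) = 148877 · (1 − 1/53)
       = 148877 · 52/53 = 146068.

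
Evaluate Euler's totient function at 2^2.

2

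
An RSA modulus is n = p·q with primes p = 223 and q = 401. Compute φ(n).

88800

φ(n) = (p − 1)(q − 1) = (223−1)(401−1) = 222·400 = 88800.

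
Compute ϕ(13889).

12096

Prime factorization: 13889 = 17 * 19 * 43.
φ(13889) = 13889 · (1 − 1/17) · (1 − 1/19) · (1 − 1/43)
       = 13889 · 12096/13889 = 12096.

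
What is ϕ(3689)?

2880

First factor: 3689 = 7 × 17 × 31.
φ(3689) = 3689 · (1 − 1/7) · (1 − 1/17) · (1 − 1/31)
       = 3689 · 2880/3689 = 2880.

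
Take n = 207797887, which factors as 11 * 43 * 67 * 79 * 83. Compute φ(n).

177297120

φ(11) = 11 − 1 = 10.
φ(43) = 43 − 1 = 42.
φ(67) = 67 − 1 = 66.
φ(79) = 79 − 1 = 78.
φ(83) = 83 − 1 = 82.
Multiply: 10 · 42 · 66 · 78 · 82 = 177297120.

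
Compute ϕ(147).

84

Factor 147: 147 = 3 * 7^2.
φ(147) = 147 · (1 − 1/3) · (1 − 1/7)
       = 147 · 12/21 = 84.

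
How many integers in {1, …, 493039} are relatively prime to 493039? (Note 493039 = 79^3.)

φ(493039) = 493039 · (1 − 1/79)
       = 493039 · 78/79 = 486798.

486798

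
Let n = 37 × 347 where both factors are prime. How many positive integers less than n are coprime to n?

12456

φ(n) = (p − 1)(q − 1) = (37−1)(347−1) = 36·346 = 12456.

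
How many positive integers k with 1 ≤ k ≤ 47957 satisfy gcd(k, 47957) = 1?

First factor: 47957 = 7 · 13 · 17 · 31.
φ(7) = 7 − 1 = 6.
φ(13) = 13 − 1 = 12.
φ(17) = 17 − 1 = 16.
φ(31) = 31 − 1 = 30.
Since φ is multiplicative, φ(47957) = 6 · 12 · 16 · 30 = 34560.

34560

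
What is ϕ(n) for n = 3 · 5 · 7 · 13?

576

φ(3) = 3 − 1 = 2.
φ(5) = 5 − 1 = 4.
φ(7) = 7 − 1 = 6.
φ(13) = 13 − 1 = 12.
Multiply: 2 · 4 · 6 · 12 = 576.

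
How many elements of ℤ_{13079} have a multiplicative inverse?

11200

Factor 13079: 13079 = 11 × 29 × 41.
φ(11) = 11 − 1 = 10.
φ(29) = 29 − 1 = 28.
φ(41) = 41 − 1 = 40.
φ(13079) = 10 × 28 × 40 = 11200.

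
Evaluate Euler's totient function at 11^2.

φ(11^2) = 11^2 − 11^1 = 121 − 11 = 110.

110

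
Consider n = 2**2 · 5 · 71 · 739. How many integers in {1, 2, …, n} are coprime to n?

413280

φ(1049380) = 1049380 · (1 − 1/2) · (1 − 1/5) · (1 − 1/71) · (1 − 1/739)
       = 1049380 · 206640/524690 = 413280.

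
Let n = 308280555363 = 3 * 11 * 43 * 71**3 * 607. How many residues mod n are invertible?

179624944800

φ(308280555363) = 308280555363 · (1 − 1/3) · (1 − 1/11) · (1 − 1/43) · (1 − 1/71) · (1 − 1/607)
       = 308280555363 · 35632800/61154643 = 179624944800.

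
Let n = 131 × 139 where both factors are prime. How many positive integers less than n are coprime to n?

φ(131) = 131 − 1 = 130.
φ(139) = 139 − 1 = 138.
Multiply: 130 · 138 = 17940.

17940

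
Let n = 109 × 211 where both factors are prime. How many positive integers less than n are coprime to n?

For distinct primes, φ(pq) = (p−1)(q−1) = 108 × 210 = 22680.

22680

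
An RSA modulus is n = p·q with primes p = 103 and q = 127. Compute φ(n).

12852

φ(pq) = (p−1)(q−1) = 102 · 126 = 12852.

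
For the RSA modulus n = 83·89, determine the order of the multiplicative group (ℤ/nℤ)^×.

7216

φ(7387) = 7387 · (1 − 1/83) · (1 − 1/89)
       = 7387 · 7216/7387 = 7216.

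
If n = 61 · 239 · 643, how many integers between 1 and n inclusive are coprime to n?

φ(61) = 61 − 1 = 60.
φ(239) = 239 − 1 = 238.
φ(643) = 643 − 1 = 642.
Since φ is multiplicative, φ(9374297) = 60 · 238 · 642 = 9167760.

9167760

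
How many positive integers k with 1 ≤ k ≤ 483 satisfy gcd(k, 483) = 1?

483 = 3 · 7 · 23.
φ(483) = 483 · (1 − 1/3) · (1 − 1/7) · (1 − 1/23)
       = 483 · 264/483 = 264.

264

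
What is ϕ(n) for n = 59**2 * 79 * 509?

135593328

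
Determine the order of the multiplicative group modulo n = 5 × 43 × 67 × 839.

φ(12085795) = 12085795 · (1 − 1/5) · (1 − 1/43) · (1 − 1/67) · (1 − 1/839)
       = 12085795 · 9291744/12085795 = 9291744.

9291744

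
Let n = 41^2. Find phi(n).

1640

φ(1681) = 1681 · (1 − 1/41)
       = 1681 · 40/41 = 1640.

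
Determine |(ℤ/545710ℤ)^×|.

193600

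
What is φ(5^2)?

20

φ(5^2) = 5^2 − 5^1 = 25 − 5 = 20.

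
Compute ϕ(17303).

Prime factorization: 17303 = 11^3 · 13.
φ(17303) = 17303 · (1 − 1/11) · (1 − 1/13)
       = 17303 · 120/143 = 14520.

14520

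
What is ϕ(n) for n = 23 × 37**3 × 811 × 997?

φ(941995917773) = 941995917773 · (1 − 1/23) · (1 − 1/37) · (1 − 1/811) · (1 − 1/997)
       = 941995917773 · 638953920/688090517 = 874727916480.

874727916480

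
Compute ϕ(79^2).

6162

φ(6241) = 6241 · (1 − 1/79)
       = 6241 · 78/79 = 6162.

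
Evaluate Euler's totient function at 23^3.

11638

φ(23^3) = 23^2·(23−1) = 529·22 = 11638.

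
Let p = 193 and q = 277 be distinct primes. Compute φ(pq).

52992

φ(53461) = 53461 · (1 − 1/193) · (1 − 1/277)
       = 53461 · 52992/53461 = 52992.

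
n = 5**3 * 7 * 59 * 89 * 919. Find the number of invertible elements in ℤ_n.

φ(4222460375) = 4222460375 · (1 − 1/5) · (1 − 1/7) · (1 − 1/59) · (1 − 1/89) · (1 − 1/919)
       = 4222460375 · 112451328/168898415 = 2811283200.

2811283200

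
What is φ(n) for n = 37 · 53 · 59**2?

φ(6826241) = 6826241 · (1 − 1/37) · (1 − 1/53) · (1 − 1/59)
       = 6826241 · 108576/115699 = 6405984.

6405984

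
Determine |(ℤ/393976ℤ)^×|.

174240

First factor: 393976 = 2**3 · 11**3 · 37.
φ(2^3) = 2^2·(2−1) = 4·1 = 4.
φ(11^3) = 11^2·(11−1) = 121·10 = 1210.
φ(37) = 37 − 1 = 36.
Multiply: 4 · 1210 · 36 = 174240.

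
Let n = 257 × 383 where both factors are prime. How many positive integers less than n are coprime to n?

φ(98431) = 98431 · (1 − 1/257) · (1 − 1/383)
       = 98431 · 97792/98431 = 97792.

97792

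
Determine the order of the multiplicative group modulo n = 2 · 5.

4

φ(10) = 10 · (1 − 1/2) · (1 − 1/5)
       = 10 · 4/10 = 4.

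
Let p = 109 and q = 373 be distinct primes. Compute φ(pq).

φ(40657) = 40657 · (1 − 1/109) · (1 − 1/373)
       = 40657 · 40176/40657 = 40176.

40176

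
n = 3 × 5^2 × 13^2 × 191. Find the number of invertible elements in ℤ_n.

φ(3) = 3 − 1 = 2.
φ(5^2) = 5^1·(5−1) = 5·4 = 20.
φ(13^2) = 13^2 − 13^1 = 169 − 13 = 156.
φ(191) = 191 − 1 = 190.
φ(2420925) = 2 × 20 × 156 × 190 = 1185600.

1185600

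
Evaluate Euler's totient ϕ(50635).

Factor 50635: 50635 = 5 × 13 × 19 × 41.
φ(5) = 5 − 1 = 4.
φ(13) = 13 − 1 = 12.
φ(19) = 19 − 1 = 18.
φ(41) = 41 − 1 = 40.
φ(50635) = 4 × 12 × 18 × 40 = 34560.

34560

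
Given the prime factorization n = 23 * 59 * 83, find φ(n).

104632

φ(23) = 23 − 1 = 22.
φ(59) = 59 − 1 = 58.
φ(83) = 83 − 1 = 82.
Multiply: 22 · 58 · 82 = 104632.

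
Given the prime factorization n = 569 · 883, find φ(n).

φ(569) = 569 − 1 = 568.
φ(883) = 883 − 1 = 882.
Multiply: 568 · 882 = 500976.

500976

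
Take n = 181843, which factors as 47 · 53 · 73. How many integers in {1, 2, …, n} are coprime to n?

φ(181843) = 181843 · (1 − 1/47) · (1 − 1/53) · (1 − 1/73)
       = 181843 · 172224/181843 = 172224.

172224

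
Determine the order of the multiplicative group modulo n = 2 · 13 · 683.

8184

φ(17758) = 17758 · (1 − 1/2) · (1 − 1/13) · (1 − 1/683)
       = 17758 · 8184/17758 = 8184.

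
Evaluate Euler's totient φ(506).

220

506 = 2 · 11 · 23.
φ(2) = 2 − 1 = 1.
φ(11) = 11 − 1 = 10.
φ(23) = 23 − 1 = 22.
Multiply: 1 · 10 · 22 = 220.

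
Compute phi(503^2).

252506

φ(253009) = 253009 · (1 − 1/503)
       = 253009 · 502/503 = 252506.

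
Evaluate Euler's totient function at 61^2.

3660

φ(61^2) = 61^1·(61−1) = 61·60 = 3660.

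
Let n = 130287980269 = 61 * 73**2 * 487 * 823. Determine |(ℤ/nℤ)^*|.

φ(130287980269) = 130287980269 · (1 − 1/61) · (1 − 1/73) · (1 − 1/487) · (1 − 1/823)
       = 130287980269 · 1725805440/1784766853 = 125983797120.

125983797120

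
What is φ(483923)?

First factor: 483923 = 11 · 29 · 37 · 41.
φ(483923) = 483923 · (1 − 1/11) · (1 − 1/29) · (1 − 1/37) · (1 − 1/41)
       = 483923 · 403200/483923 = 403200.

403200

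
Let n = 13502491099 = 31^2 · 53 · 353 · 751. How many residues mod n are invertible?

12767040000

φ(31^2) = 31^1·(31−1) = 31·30 = 930.
φ(53) = 53 − 1 = 52.
φ(353) = 353 − 1 = 352.
φ(751) = 751 − 1 = 750.
Since φ is multiplicative, φ(13502491099) = 930 · 52 · 352 · 750 = 12767040000.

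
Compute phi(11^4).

13310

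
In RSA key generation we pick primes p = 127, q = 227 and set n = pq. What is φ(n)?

28476

φ(pq) = (p−1)(q−1) = 126 · 226 = 28476.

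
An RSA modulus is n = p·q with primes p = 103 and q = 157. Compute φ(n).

15912

For distinct primes, φ(pq) = (p−1)(q−1) = 102 × 156 = 15912.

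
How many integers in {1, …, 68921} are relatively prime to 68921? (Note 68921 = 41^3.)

67240

φ(68921) = 68921 · (1 − 1/41)
       = 68921 · 40/41 = 67240.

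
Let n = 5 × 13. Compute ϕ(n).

φ(5) = 5 − 1 = 4.
φ(13) = 13 − 1 = 12.
Multiply: 4 · 12 = 48.

48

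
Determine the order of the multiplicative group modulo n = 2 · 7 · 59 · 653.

226896

φ(539378) = 539378 · (1 − 1/2) · (1 − 1/7) · (1 − 1/59) · (1 − 1/653)
       = 539378 · 226896/539378 = 226896.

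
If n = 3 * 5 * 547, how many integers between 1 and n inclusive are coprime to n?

φ(3) = 3 − 1 = 2.
φ(5) = 5 − 1 = 4.
φ(547) = 547 − 1 = 546.
Since φ is multiplicative, φ(8205) = 2 · 4 · 546 = 4368.

4368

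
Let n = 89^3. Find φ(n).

697048

φ(89^3) = 89^3 − 89^2 = 704969 − 7921 = 697048.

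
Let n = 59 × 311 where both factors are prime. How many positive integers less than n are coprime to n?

φ(18349) = 18349 · (1 − 1/59) · (1 − 1/311)
       = 18349 · 17980/18349 = 17980.

17980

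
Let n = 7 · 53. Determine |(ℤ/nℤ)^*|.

312

φ(7) = 7 − 1 = 6.
φ(53) = 53 − 1 = 52.
Since φ is multiplicative, φ(371) = 6 · 52 = 312.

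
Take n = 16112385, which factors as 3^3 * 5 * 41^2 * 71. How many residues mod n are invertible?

φ(16112385) = 16112385 · (1 − 1/3) · (1 − 1/5) · (1 − 1/41) · (1 − 1/71)
       = 16112385 · 22400/43665 = 8265600.

8265600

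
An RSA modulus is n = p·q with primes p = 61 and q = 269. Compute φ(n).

φ(61) = 61 − 1 = 60.
φ(269) = 269 − 1 = 268.
Multiply: 60 · 268 = 16080.

16080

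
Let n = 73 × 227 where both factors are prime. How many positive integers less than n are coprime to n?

φ(16571) = 16571 · (1 − 1/73) · (1 − 1/227)
       = 16571 · 16272/16571 = 16272.

16272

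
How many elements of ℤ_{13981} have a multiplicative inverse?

12000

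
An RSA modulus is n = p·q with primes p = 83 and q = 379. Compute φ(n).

30996

φ(pq) = (p−1)(q−1) = 82 · 378 = 30996.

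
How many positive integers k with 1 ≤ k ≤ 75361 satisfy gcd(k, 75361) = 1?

57600

75361 = 11 · 13 · 17 · 31.
φ(75361) = 75361 · (1 − 1/11) · (1 − 1/13) · (1 − 1/17) · (1 − 1/31)
       = 75361 · 57600/75361 = 57600.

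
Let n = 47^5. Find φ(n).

224465326

φ(47^5) = 47^4·(47−1) = 4879681·46 = 224465326.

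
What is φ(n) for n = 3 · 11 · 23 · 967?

φ(3) = 3 − 1 = 2.
φ(11) = 11 − 1 = 10.
φ(23) = 23 − 1 = 22.
φ(967) = 967 − 1 = 966.
Multiply: 2 · 10 · 22 · 966 = 425040.

425040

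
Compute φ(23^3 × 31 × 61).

φ(23007797) = 23007797 · (1 − 1/23) · (1 − 1/31) · (1 − 1/61)
       = 23007797 · 39600/43493 = 20948400.

20948400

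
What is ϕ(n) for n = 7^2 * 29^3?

φ(7^2) = 7^1·(7−1) = 7·6 = 42.
φ(29^3) = 29^3 − 29^2 = 24389 − 841 = 23548.
Multiply: 42 · 23548 = 989016.

989016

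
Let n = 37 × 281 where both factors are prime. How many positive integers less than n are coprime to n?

φ(pq) = (p−1)(q−1) = 36 · 280 = 10080.

10080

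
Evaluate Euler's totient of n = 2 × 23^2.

506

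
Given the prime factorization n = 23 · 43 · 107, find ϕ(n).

97944

φ(23) = 23 − 1 = 22.
φ(43) = 43 − 1 = 42.
φ(107) = 107 − 1 = 106.
Since φ is multiplicative, φ(105823) = 22 · 42 · 106 = 97944.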